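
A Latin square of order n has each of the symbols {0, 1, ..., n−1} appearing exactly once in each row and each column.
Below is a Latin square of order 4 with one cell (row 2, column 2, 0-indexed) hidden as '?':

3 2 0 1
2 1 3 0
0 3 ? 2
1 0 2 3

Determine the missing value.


Row 2 contains symbols [0, 2, 3] — missing [1].
Column 2 contains symbols [0, 2, 3] — missing [1].
The missing symbol must appear in both missing sets; intersection = [1].
Therefore the hidden value is 1.

Missing value = 1.


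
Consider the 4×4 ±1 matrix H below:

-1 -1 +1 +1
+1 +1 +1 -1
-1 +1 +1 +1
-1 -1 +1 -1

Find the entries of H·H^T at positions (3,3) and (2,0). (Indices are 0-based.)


Row 0 of H: [-1, -1, 1, 1].
Row 2 of H: [-1, 1, 1, 1].
Row 3 of H: [-1, -1, 1, -1].
(H·H^T)[3][3] = Σ_j H[3][j]·H[3][j] = (-1)² + (-1)² + (1)² + (-1)² = 1 + 1 + 1 + 1 = 4.
(H·H^T)[2][0] = Σ_j H[2][j]·H[0][j] = (-1)·(-1) + (1)·(-1) + (1)·(1) + (1)·(1) = 1 + -1 + 1 + 1 = 2.
Rows 2 and 0 are not orthogonal (dot product = 2 ≠ 0), so H is not a Hadamard matrix.

(3,3) entry = 4; (2,0) entry = 2.


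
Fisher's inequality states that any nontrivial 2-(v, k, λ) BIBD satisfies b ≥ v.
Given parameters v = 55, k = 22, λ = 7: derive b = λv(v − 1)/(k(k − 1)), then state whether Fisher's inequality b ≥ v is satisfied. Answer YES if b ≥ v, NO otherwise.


r = λ(v − 1)/(k − 1) = 7·54/21 = 18.
b = vr/k = 55·18/22 = 45.
Fisher's inequality: b ≥ v ⇔ 45 ≥ 55? NO.

NO


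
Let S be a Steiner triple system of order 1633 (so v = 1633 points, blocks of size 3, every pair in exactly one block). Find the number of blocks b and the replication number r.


An STS(v) is a 2-(v, 3, 1) BIBD: block size k = 3, λ = 1.
Replication: r(k − 1) = λ(v − 1) ⇒ r·2 = 1633 − 1 = 1632 ⇒ r = 816.
Block count: b = v(v − 1)/6 = 1633·1632/6 = 2665056/6 = 444176.

r = 816, b = 444176.


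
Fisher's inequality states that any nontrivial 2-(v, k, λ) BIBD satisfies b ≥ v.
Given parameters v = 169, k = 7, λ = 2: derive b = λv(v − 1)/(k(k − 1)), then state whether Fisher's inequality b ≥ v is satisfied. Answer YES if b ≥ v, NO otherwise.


b = λv(v − 1)/(k(k − 1)) = 2·169·168/(7·6) = 56784/42 = 1352.
Compare with v = 169: b ≥ v, so Fisher's inequality holds.

YES


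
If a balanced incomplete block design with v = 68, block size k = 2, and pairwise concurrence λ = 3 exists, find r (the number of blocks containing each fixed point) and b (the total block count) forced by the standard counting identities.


Any 2-(v, k, λ) BIBD satisfies two necessary conditions:
  (i)  Each point sits in r blocks, and counting incidences through any fixed point gives r(k − 1) = λ(v − 1), so r = λ(v − 1)/(k − 1).
  (ii) Total incidences bk = vr, so b = vr/k.
Step 1: r = λ(v − 1)/(k − 1) = 3·(68 − 1)/(2 − 1) = 3·67/1 = 201/1 = 201.
Step 2: b = vr/k = 68·201/2 = 13668/2 = 6834.
Check integrality: r = 201 ∈ Z ✓, b = 6834 ∈ Z ✓.
(These identities are necessary conditions: they determine r and b for any design with these parameters, but do not by themselves prove that one exists.)

r = 201, b = 6834.


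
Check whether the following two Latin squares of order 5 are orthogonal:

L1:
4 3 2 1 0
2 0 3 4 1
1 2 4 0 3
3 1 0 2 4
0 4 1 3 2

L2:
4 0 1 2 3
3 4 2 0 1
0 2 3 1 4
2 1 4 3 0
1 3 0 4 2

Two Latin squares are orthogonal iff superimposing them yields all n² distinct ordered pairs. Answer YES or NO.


Form the n² = 25 superimposed pairs (L1[i][j], L2[i][j]), row by row (rows and columns indexed from 0):
row 0: (4,4) (3,0) (2,1) (1,2) (0,3)
row 1: (2,3) (0,4) (3,2) (4,0) (1,1)
row 2: (1,0) (2,2) (4,3) (0,1) (3,4)
row 3: (3,2) (1,1) (0,4) (2,3) (4,0)
row 4: (0,1) (4,3) (1,0) (3,4) (2,2)
Orthogonality requires all 25 pairs distinct.
But the pair (3,2) repeats: cell (1,2) has L1 = 3, L2 = 2, and cell (3,0) has L1 = 3, L2 = 2.
A repeated pair means some other pair never occurs (only 15 distinct pairs out of 25), so the squares are not orthogonal.
Conclusion: NO.

NO


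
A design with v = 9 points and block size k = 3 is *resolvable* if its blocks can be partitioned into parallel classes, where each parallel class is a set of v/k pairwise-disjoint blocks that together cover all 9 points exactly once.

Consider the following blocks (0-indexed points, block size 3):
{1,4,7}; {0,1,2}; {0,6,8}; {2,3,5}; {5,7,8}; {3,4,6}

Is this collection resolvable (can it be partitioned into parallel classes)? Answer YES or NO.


v = 9, block size k = 3, number of blocks = 6.
For resolvability, blocks must partition into parallel classes of size v/k = 3.
Total blocks must therefore be a multiple of 3: 6 = 3·2 + 0 ⇒ divisible ✓.
Greedy packing gives 2 candidate class(es). Each should be a full parallel class (size 3, covers all 9 points).
  Class 1 (3 blocks): {1,4,7}; {0,6,8}; {2,3,5}. Points covered: [0, 1, 2, 3, 4, 5, 6, 7, 8].
  Class 2 (3 blocks): {0,1,2}; {5,7,8}; {3,4,6}. Points covered: [0, 1, 2, 3, 4, 5, 6, 7, 8].
All classes full (size 3)? YES. All classes cover every point? YES.
Resolvable? YES.

YES


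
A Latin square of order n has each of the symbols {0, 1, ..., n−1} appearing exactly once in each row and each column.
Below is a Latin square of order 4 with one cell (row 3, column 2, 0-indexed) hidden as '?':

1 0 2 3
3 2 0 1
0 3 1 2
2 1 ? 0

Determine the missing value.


Row 3 contains symbols [0, 1, 2] — missing [3].
Column 2 contains symbols [0, 1, 2] — missing [3].
The missing symbol must appear in both missing sets; intersection = [3].
Therefore the hidden value is 3.

Missing value = 3.


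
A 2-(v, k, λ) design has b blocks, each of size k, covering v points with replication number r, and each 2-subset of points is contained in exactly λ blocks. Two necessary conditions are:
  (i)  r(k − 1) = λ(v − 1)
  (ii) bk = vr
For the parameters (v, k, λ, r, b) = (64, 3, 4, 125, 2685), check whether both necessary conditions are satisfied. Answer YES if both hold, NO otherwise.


Condition (i): r(k − 1) = 125·2 = 250; λ(v − 1) = 4·63 = 252. Match? NO.
Condition (ii): bk = 2685·3 = 8055; vr = 64·125 = 8000. Match? NO.
Both conditions hold? NO.

NO


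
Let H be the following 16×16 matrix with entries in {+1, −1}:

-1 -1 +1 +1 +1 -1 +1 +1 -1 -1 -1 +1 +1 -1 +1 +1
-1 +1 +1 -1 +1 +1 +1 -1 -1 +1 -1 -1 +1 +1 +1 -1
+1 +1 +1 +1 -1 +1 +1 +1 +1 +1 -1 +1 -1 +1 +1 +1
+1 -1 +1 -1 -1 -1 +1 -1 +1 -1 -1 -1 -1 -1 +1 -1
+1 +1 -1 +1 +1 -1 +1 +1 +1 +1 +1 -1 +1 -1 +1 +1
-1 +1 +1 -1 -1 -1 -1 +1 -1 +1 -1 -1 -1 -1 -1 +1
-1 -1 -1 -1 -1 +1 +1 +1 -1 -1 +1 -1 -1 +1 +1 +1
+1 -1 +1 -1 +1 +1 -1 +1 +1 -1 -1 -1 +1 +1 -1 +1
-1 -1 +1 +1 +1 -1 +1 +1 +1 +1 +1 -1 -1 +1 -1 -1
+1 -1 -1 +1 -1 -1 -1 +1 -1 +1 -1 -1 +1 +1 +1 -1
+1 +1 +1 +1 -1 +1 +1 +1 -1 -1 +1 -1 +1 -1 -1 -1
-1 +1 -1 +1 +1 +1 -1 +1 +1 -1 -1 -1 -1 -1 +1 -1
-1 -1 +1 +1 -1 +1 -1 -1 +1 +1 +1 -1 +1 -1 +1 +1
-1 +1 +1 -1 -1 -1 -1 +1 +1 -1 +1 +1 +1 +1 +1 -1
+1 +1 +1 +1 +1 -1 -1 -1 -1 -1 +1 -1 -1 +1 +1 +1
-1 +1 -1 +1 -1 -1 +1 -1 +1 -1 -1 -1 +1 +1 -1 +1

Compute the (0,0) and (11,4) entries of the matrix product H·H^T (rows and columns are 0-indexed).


Row 0 of H: [-1, -1, 1, 1, 1, -1, 1, 1, -1, -1, -1, 1, 1, -1, 1, 1].
Row 4 of H: [1, 1, -1, 1, 1, -1, 1, 1, 1, 1, 1, -1, 1, -1, 1, 1].
Row 11 of H: [-1, 1, -1, 1, 1, 1, -1, 1, 1, -1, -1, -1, -1, -1, 1, -1].
(H·H^T)[0][0] = Σ_j H[0][j]·H[0][j] = (-1)² + (-1)² + (1)² + (1)² + (1)² + (-1)² + (1)² + (1)² + (-1)² + (-1)² + (-1)² + (1)² + (1)² + (-1)² + (1)² + (1)² = 1 + 1 + 1 + 1 + 1 + 1 + 1 + 1 + 1 + 1 + 1 + 1 + 1 + 1 + 1 + 1 = 16.
(H·H^T)[11][4] = Σ_j H[11][j]·H[4][j] = (-1)·(1) + (1)·(1) + (-1)·(-1) + (1)·(1) + (1)·(1) + (1)·(-1) + (-1)·(1) + (1)·(1) + (1)·(1) + (-1)·(1) + (-1)·(1) + (-1)·(-1) + (-1)·(1) + (-1)·(-1) + (1)·(1) + (-1)·(1) = -1 + 1 + 1 + 1 + 1 + -1 + -1 + 1 + 1 + -1 + -1 + 1 + -1 + 1 + 1 + -1 = 2.
Rows 11 and 4 are not orthogonal (dot product = 2 ≠ 0), so H is not a Hadamard matrix.

(0,0) entry = 16; (11,4) entry = 2.


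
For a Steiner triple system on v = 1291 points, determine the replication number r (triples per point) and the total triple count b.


An STS(v) is a 2-(v, 3, 1) BIBD: block size k = 3, λ = 1.
Replication: r(k − 1) = λ(v − 1) ⇒ r·2 = 1291 − 1 = 1290 ⇒ r = 645.
Block count: bk = vr ⇒ b·3 = 1291·645 = 832695 ⇒ b = 277565.
(Check via b = v(v − 1)/6 = 1291·1290/6 = 1665390/6 = 277565.)

r = 645, b = 277565.


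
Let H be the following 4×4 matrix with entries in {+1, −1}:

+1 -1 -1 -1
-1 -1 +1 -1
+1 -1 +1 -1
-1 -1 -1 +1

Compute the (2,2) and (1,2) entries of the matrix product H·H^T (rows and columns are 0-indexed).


Row 1 of H: [-1, -1, 1, -1].
Row 2 of H: [1, -1, 1, -1].
(H·H^T)[2][2] = Σ_j H[2][j]·H[2][j] = (1)² + (-1)² + (1)² + (-1)² = 1 + 1 + 1 + 1 = 4.
(H·H^T)[1][2] = Σ_j H[1][j]·H[2][j] = (-1)·(1) + (-1)·(-1) + (1)·(1) + (-1)·(-1) = -1 + 1 + 1 + 1 = 2.
Rows 1 and 2 are not orthogonal (dot product = 2 ≠ 0), so H is not a Hadamard matrix.

(2,2) entry = 4; (1,2) entry = 2.


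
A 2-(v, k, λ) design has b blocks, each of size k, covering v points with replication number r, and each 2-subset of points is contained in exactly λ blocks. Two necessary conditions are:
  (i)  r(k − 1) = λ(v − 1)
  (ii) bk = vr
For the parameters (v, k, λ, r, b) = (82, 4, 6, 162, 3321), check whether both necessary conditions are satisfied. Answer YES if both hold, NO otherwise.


Condition (i): r(k − 1) = 162·3 = 486; λ(v − 1) = 6·81 = 486. Match? YES.
Condition (ii): bk = 3321·4 = 13284; vr = 82·162 = 13284. Match? YES.
Both conditions hold? YES.

YES


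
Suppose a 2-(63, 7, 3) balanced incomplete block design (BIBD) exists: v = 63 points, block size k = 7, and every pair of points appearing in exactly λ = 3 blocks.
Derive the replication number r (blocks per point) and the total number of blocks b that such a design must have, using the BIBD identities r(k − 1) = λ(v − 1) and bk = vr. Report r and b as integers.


Any 2-(v, k, λ) BIBD satisfies two necessary conditions:
  (i)  Each point sits in r blocks, and counting incidences through any fixed point gives r(k − 1) = λ(v − 1), so r = λ(v − 1)/(k − 1).
  (ii) Total incidences bk = vr, so b = vr/k.
Step 1: r = λ(v − 1)/(k − 1) = 3·(63 − 1)/(7 − 1) = 3·62/6 = 186/6 = 31.
Step 2: b = vr/k = 63·31/7 = 1953/7 = 279.
Check integrality: r = 31 ∈ Z ✓, b = 279 ∈ Z ✓.
(These identities are necessary conditions: they determine r and b for any design with these parameters, but do not by themselves prove that one exists.)

r = 31, b = 279.


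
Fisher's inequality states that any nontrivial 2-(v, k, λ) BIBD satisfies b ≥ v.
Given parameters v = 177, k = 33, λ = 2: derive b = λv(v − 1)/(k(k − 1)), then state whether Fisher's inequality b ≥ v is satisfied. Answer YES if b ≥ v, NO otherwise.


b = λv(v − 1)/(k(k − 1)) = 2·177·176/(33·32) = 62304/1056 = 59.
Compare with v = 177: b < v, so Fisher's inequality fails.

NO


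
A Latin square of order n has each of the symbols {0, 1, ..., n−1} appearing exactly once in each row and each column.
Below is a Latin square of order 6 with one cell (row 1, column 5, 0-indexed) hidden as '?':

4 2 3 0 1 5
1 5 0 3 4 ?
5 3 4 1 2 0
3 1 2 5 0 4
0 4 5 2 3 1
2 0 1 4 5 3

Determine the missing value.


Row 1 contains symbols [0, 1, 3, 4, 5] — missing [2].
Column 5 contains symbols [0, 1, 3, 4, 5] — missing [2].
The missing symbol must appear in both missing sets; intersection = [2].
Therefore the hidden value is 2.

Missing value = 2.


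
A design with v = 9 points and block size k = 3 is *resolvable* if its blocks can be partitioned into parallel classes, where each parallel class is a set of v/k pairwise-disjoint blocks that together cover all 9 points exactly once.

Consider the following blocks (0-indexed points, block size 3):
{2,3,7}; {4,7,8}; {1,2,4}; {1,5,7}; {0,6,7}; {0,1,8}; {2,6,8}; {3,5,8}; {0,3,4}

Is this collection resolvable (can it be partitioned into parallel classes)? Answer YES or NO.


v = 9, block size k = 3, number of blocks = 9.
For resolvability, blocks must partition into parallel classes of size v/k = 3.
Total blocks must therefore be a multiple of 3: 9 = 3·3 + 0 ⇒ divisible ✓.
Consider block {2,3,7}. The only other block(s) in the collection disjoint from it are {0,1,8} — just 1 block(s). Any parallel class containing {2,3,7} would need 2 other blocks each disjoint from it, so no parallel class of size 3 can contain {2,3,7}.
Since every block must belong to some parallel class in a resolution, the collection cannot be partitioned into parallel classes.
Resolvable? NO.

NO


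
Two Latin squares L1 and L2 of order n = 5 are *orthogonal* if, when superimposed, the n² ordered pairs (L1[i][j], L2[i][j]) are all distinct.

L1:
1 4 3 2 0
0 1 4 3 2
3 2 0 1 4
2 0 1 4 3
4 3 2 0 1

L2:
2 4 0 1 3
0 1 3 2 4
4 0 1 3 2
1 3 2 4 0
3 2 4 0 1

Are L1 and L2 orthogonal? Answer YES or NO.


Form the n² = 25 superimposed pairs (L1[i][j], L2[i][j]), row by row (rows and columns indexed from 0):
row 0: (1,2) (4,4) (3,0) (2,1) (0,3)
row 1: (0,0) (1,1) (4,3) (3,2) (2,4)
row 2: (3,4) (2,0) (0,1) (1,3) (4,2)
row 3: (2,1) (0,3) (1,2) (4,4) (3,0)
row 4: (4,3) (3,2) (2,4) (0,0) (1,1)
Orthogonality requires all 25 pairs distinct.
But the pair (2,1) repeats: cell (0,3) has L1 = 2, L2 = 1, and cell (3,0) has L1 = 2, L2 = 1.
A repeated pair means some other pair never occurs (only 15 distinct pairs out of 25), so the squares are not orthogonal.
Conclusion: NO.

NO


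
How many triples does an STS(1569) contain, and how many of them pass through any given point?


An STS(v) is a 2-(v, 3, 1) BIBD: block size k = 3, λ = 1.
Replication: r(k − 1) = λ(v − 1) ⇒ r·2 = 1569 − 1 = 1568 ⇒ r = 784.
Block count: bk = vr ⇒ b·3 = 1569·784 = 1230096 ⇒ b = 410032.

r = 784, b = 410032.


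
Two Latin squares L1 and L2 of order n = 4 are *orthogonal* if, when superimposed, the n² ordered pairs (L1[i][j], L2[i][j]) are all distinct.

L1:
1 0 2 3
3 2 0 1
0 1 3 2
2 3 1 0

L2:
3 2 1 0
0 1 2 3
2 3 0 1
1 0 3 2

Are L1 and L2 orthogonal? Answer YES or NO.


Form the n² = 16 superimposed pairs (L1[i][j], L2[i][j]), row by row (rows and columns indexed from 0):
row 0: (1,3) (0,2) (2,1) (3,0)
row 1: (3,0) (2,1) (0,2) (1,3)
row 2: (0,2) (1,3) (3,0) (2,1)
row 3: (2,1) (3,0) (1,3) (0,2)
Orthogonality requires all 16 pairs distinct.
But the pair (3,0) repeats: cell (0,3) has L1 = 3, L2 = 0, and cell (1,0) has L1 = 3, L2 = 0.
A repeated pair means some other pair never occurs (only 4 distinct pairs out of 16), so the squares are not orthogonal.
Conclusion: NO.

NO


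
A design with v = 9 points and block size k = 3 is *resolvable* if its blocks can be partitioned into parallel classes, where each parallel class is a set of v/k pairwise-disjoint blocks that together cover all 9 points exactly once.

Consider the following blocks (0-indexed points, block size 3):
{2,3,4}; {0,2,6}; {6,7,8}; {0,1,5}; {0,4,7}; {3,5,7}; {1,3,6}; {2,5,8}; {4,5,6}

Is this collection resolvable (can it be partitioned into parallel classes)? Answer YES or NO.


v = 9, block size k = 3, number of blocks = 9.
For resolvability, blocks must partition into parallel classes of size v/k = 3.
Total blocks must therefore be a multiple of 3: 9 = 3·3 + 0 ⇒ divisible ✓.
Consider block {0,2,6}. The only other block(s) in the collection disjoint from it are {3,5,7} — just 1 block(s). Any parallel class containing {0,2,6} would need 2 other blocks each disjoint from it, so no parallel class of size 3 can contain {0,2,6}.
Since every block must belong to some parallel class in a resolution, the collection cannot be partitioned into parallel classes.
Resolvable? NO.

NO


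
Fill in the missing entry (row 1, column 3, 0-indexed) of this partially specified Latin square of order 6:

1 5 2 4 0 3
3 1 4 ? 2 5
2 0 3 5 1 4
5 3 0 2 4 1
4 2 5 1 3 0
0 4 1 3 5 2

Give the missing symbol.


Row 1 contains symbols [1, 2, 3, 4, 5] — missing [0].
Column 3 contains symbols [1, 2, 3, 4, 5] — missing [0].
The missing symbol must appear in both missing sets; intersection = [0].
Therefore the hidden value is 0.

Missing value = 0.


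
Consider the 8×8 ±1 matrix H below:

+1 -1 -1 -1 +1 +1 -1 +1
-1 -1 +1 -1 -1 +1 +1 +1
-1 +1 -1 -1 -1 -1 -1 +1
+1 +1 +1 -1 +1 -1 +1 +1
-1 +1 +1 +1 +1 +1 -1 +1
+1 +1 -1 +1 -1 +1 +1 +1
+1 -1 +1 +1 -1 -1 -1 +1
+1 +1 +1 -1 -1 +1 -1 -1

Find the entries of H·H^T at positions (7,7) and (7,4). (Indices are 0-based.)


Row 4 of H: [-1, 1, 1, 1, 1, 1, -1, 1].
Row 7 of H: [1, 1, 1, -1, -1, 1, -1, -1].
(H·H^T)[7][7] = Σ_j H[7][j]·H[7][j] = (1)² + (1)² + (1)² + (-1)² + (-1)² + (1)² + (-1)² + (-1)² = 1 + 1 + 1 + 1 + 1 + 1 + 1 + 1 = 8.
(H·H^T)[7][4] = Σ_j H[7][j]·H[4][j] = (1)·(-1) + (1)·(1) + (1)·(1) + (-1)·(1) + (-1)·(1) + (1)·(1) + (-1)·(-1) + (-1)·(1) = -1 + 1 + 1 + -1 + -1 + 1 + 1 + -1 = 0.
So rows 7 and 4 are orthogonal; the diagonal entry equals n = 8.

(7,7) entry = 8; (7,4) entry = 0.


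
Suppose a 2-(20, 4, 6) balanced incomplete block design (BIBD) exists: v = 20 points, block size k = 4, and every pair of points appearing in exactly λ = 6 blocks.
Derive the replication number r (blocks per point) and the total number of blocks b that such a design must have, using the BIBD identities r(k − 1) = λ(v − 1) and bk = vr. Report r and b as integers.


Any 2-(v, k, λ) BIBD satisfies two necessary conditions:
  (i)  Each point sits in r blocks, and counting incidences through any fixed point gives r(k − 1) = λ(v − 1), so r = λ(v − 1)/(k − 1).
  (ii) Total incidences bk = vr, so b = vr/k.
Step 1: r = λ(v − 1)/(k − 1) = 6·(20 − 1)/(4 − 1) = 6·19/3 = 114/3 = 38.
Step 2: b = vr/k = 20·38/4 = 760/4 = 190.
Check integrality: r = 38 ∈ Z ✓, b = 190 ∈ Z ✓.
(These identities are necessary conditions: they determine r and b for any design with these parameters, but do not by themselves prove that one exists.)

r = 38, b = 190.


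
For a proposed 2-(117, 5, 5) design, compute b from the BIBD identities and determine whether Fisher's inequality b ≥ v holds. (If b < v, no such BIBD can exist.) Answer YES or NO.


r = λ(v − 1)/(k − 1) = 5·116/4 = 145.
b = vr/k = 117·145/5 = 3393.
Fisher's inequality: b ≥ v ⇔ 3393 ≥ 117? YES.

YES


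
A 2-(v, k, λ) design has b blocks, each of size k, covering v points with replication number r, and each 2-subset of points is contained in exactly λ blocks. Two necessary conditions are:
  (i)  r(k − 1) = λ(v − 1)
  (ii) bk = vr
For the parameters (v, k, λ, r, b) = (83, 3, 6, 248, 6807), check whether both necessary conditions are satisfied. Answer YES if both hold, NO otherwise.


Condition (i): r(k − 1) = 248·2 = 496; λ(v − 1) = 6·82 = 492. Match? NO.
Condition (ii): bk = 6807·3 = 20421; vr = 83·248 = 20584. Match? NO.
Both conditions hold? NO.

NO


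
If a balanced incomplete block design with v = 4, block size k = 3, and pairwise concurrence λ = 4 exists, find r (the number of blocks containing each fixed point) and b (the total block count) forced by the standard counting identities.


Any 2-(v, k, λ) BIBD satisfies two necessary conditions:
  (i)  Each point sits in r blocks, and counting incidences through any fixed point gives r(k − 1) = λ(v − 1), so r = λ(v − 1)/(k − 1).
  (ii) Total incidences bk = vr, so b = vr/k.
Step 1: r = λ(v − 1)/(k − 1) = 4·(4 − 1)/(3 − 1) = 4·3/2 = 12/2 = 6.
Step 2: b = vr/k = 4·6/3 = 24/3 = 8.
Check integrality: r = 6 ∈ Z ✓, b = 8 ∈ Z ✓.
(These identities are necessary conditions: they determine r and b for any design with these parameters, but do not by themselves prove that one exists.)

r = 6, b = 8.


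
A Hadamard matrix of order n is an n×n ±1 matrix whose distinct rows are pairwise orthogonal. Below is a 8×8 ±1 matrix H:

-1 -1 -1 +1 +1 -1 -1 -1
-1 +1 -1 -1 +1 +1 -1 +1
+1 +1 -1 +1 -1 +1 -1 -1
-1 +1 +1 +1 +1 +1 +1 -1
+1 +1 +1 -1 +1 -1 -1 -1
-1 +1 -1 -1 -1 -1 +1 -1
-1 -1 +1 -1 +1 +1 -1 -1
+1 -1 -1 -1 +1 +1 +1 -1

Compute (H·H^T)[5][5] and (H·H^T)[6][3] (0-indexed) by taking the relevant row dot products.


Row 3 of H: [-1, 1, 1, 1, 1, 1, 1, -1].
Row 5 of H: [-1, 1, -1, -1, -1, -1, 1, -1].
Row 6 of H: [-1, -1, 1, -1, 1, 1, -1, -1].
(H·H^T)[5][5] = Σ_j H[5][j]·H[5][j] = (-1)² + (1)² + (-1)² + (-1)² + (-1)² + (-1)² + (1)² + (-1)² = 1 + 1 + 1 + 1 + 1 + 1 + 1 + 1 = 8.
(H·H^T)[6][3] = Σ_j H[6][j]·H[3][j] = (-1)·(-1) + (-1)·(1) + (1)·(1) + (-1)·(1) + (1)·(1) + (1)·(1) + (-1)·(1) + (-1)·(-1) = 1 + -1 + 1 + -1 + 1 + 1 + -1 + 1 = 2.
Rows 6 and 3 are not orthogonal (dot product = 2 ≠ 0), so H is not a Hadamard matrix.

(5,5) entry = 8; (6,3) entry = 2.


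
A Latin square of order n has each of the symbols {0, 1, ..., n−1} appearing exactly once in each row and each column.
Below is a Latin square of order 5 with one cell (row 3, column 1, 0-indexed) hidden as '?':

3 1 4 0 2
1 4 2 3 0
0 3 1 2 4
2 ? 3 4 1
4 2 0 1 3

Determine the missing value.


Row 3 contains symbols [1, 2, 3, 4] — missing [0].
Column 1 contains symbols [1, 2, 3, 4] — missing [0].
The missing symbol must appear in both missing sets; intersection = [0].
Therefore the hidden value is 0.

Missing value = 0.


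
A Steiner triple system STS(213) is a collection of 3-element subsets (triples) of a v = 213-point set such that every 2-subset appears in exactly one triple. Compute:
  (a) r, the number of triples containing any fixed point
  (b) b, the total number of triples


An STS(v) is a 2-(v, 3, 1) BIBD: block size k = 3, λ = 1.
Replication: r(k − 1) = λ(v − 1) ⇒ r·2 = 213 − 1 = 212 ⇒ r = 106.
Block count: b = v(v − 1)/6 = 213·212/6 = 45156/6 = 7526.
(Check via bk = vr: 7526·3 = 22578 = 213·106 = 22578 ✓.)

r = 106, b = 7526.


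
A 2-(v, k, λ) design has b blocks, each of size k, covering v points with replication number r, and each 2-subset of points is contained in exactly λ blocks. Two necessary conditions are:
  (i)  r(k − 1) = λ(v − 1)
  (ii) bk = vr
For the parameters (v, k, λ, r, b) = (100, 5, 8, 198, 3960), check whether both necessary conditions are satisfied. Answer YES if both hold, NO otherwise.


Condition (i): r(k − 1) = 198·4 = 792; λ(v − 1) = 8·99 = 792. Match? YES.
Condition (ii): bk = 3960·5 = 19800; vr = 100·198 = 19800. Match? YES.
Both conditions hold? YES.

YES


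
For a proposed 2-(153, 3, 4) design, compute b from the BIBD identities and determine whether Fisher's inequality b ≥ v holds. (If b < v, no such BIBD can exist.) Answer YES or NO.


b = λv(v − 1)/(k(k − 1)) = 4·153·152/(3·2) = 93024/6 = 15504.
Compare with v = 153: b ≥ v, so Fisher's inequality holds.

YES


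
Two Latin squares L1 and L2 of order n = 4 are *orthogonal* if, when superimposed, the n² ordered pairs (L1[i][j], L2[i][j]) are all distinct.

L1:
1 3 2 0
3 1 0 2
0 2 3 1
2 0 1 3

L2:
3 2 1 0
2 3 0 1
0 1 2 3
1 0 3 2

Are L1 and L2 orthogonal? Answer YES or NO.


Form the n² = 16 superimposed pairs (L1[i][j], L2[i][j]), row by row (rows and columns indexed from 0):
row 0: (1,3) (3,2) (2,1) (0,0)
row 1: (3,2) (1,3) (0,0) (2,1)
row 2: (0,0) (2,1) (3,2) (1,3)
row 3: (2,1) (0,0) (1,3) (3,2)
Orthogonality requires all 16 pairs distinct.
But the pair (3,2) repeats: cell (0,1) has L1 = 3, L2 = 2, and cell (1,0) has L1 = 3, L2 = 2.
A repeated pair means some other pair never occurs (only 4 distinct pairs out of 16), so the squares are not orthogonal.
Conclusion: NO.

NO


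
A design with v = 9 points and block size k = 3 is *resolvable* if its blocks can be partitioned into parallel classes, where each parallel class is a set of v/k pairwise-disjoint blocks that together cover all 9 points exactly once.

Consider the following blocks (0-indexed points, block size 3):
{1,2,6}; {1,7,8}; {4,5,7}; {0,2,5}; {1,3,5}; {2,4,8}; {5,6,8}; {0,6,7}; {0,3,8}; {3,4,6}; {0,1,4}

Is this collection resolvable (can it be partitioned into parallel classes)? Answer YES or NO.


v = 9, block size k = 3, number of blocks = 11.
For resolvability, blocks must partition into parallel classes of size v/k = 3.
Total blocks must therefore be a multiple of 3: 11 = 3·3 + 2 ⇒ not divisible ✗.
Resolvable? NO.

NO


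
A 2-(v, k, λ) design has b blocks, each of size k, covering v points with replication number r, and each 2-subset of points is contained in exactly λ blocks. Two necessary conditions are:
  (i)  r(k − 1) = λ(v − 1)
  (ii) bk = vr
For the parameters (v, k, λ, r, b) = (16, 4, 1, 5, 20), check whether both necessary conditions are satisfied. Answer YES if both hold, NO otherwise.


Condition (i): r(k − 1) = 5·3 = 15; λ(v − 1) = 1·15 = 15. Match? YES.
Condition (ii): bk = 20·4 = 80; vr = 16·5 = 80. Match? YES.
Both conditions hold? YES.

YES


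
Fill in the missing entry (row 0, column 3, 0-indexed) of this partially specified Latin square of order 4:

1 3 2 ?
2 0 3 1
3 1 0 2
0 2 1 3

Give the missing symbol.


Row 0 contains symbols [1, 2, 3] — missing [0].
Column 3 contains symbols [1, 2, 3] — missing [0].
The missing symbol must appear in both missing sets; intersection = [0].
Therefore the hidden value is 0.

Missing value = 0.


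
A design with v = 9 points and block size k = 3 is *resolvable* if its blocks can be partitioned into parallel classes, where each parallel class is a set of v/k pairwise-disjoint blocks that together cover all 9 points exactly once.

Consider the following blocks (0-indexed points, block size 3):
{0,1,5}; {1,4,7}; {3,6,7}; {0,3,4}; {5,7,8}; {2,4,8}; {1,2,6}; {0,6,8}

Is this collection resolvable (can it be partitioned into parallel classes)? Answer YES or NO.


v = 9, block size k = 3, number of blocks = 8.
For resolvability, blocks must partition into parallel classes of size v/k = 3.
Total blocks must therefore be a multiple of 3: 8 = 3·2 + 2 ⇒ not divisible ✗.
Resolvable? NO.

NO


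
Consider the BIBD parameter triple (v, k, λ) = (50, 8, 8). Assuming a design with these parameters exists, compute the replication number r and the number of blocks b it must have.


Any 2-(v, k, λ) BIBD satisfies two necessary conditions:
  (i)  Each point sits in r blocks, and counting incidences through any fixed point gives r(k − 1) = λ(v − 1), so r = λ(v − 1)/(k − 1).
  (ii) Total incidences bk = vr, so b = vr/k.
Step 1: r = λ(v − 1)/(k − 1) = 8·(50 − 1)/(8 − 1) = 8·49/7 = 392/7 = 56.
Step 2: b = vr/k = 50·56/8 = 2800/8 = 350.
Check integrality: r = 56 ∈ Z ✓, b = 350 ∈ Z ✓.
(These identities are necessary conditions: they determine r and b for any design with these parameters, but do not by themselves prove that one exists.)

r = 56, b = 350.


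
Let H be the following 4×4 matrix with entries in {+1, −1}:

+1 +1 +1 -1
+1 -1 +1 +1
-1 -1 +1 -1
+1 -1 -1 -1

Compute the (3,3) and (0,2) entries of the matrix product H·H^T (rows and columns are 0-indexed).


Row 0 of H: [1, 1, 1, -1].
Row 2 of H: [-1, -1, 1, -1].
Row 3 of H: [1, -1, -1, -1].
(H·H^T)[3][3] = Σ_j H[3][j]·H[3][j] = (1)² + (-1)² + (-1)² + (-1)² = 1 + 1 + 1 + 1 = 4.
(H·H^T)[0][2] = Σ_j H[0][j]·H[2][j] = (1)·(-1) + (1)·(-1) + (1)·(1) + (-1)·(-1) = -1 + -1 + 1 + 1 = 0.
So rows 0 and 2 are orthogonal; the diagonal entry equals n = 4.

(3,3) entry = 4; (0,2) entry = 0.


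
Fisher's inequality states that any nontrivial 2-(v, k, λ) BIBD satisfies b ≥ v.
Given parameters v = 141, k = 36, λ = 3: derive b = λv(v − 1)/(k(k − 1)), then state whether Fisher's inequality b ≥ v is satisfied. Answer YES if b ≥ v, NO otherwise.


r = λ(v − 1)/(k − 1) = 3·140/35 = 12.
b = vr/k = 141·12/36 = 47.
Fisher's inequality: b ≥ v ⇔ 47 ≥ 141? NO.

NO


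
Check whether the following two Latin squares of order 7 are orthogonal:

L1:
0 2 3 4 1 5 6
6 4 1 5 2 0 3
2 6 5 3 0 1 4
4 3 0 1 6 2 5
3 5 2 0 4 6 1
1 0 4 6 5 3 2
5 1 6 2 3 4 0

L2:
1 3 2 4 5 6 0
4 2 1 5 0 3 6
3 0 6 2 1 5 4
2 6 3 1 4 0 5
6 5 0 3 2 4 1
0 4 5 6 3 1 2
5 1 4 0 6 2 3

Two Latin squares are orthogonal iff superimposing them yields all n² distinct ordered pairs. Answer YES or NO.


Form the n² = 49 superimposed pairs (L1[i][j], L2[i][j]), row by row (rows and columns indexed from 0):
row 0: (0,1) (2,3) (3,2) (4,4) (1,5) (5,6) (6,0)
row 1: (6,4) (4,2) (1,1) (5,5) (2,0) (0,3) (3,6)
row 2: (2,3) (6,0) (5,6) (3,2) (0,1) (1,5) (4,4)
row 3: (4,2) (3,6) (0,3) (1,1) (6,4) (2,0) (5,5)
row 4: (3,6) (5,5) (2,0) (0,3) (4,2) (6,4) (1,1)
row 5: (1,0) (0,4) (4,5) (6,6) (5,3) (3,1) (2,2)
row 6: (5,5) (1,1) (6,4) (2,0) (3,6) (4,2) (0,3)
Orthogonality requires all 49 pairs distinct.
But the pair (2,3) repeats: cell (0,1) has L1 = 2, L2 = 3, and cell (2,0) has L1 = 2, L2 = 3.
A repeated pair means some other pair never occurs (only 21 distinct pairs out of 49), so the squares are not orthogonal.
Conclusion: NO.

NO


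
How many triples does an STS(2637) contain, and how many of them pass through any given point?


An STS(v) is a 2-(v, 3, 1) BIBD: block size k = 3, λ = 1.
Replication: r(k − 1) = λ(v − 1) ⇒ r·2 = 2637 − 1 = 2636 ⇒ r = 1318.
Block count: b = v(v − 1)/6 = 2637·2636/6 = 6951132/6 = 1158522.
(Check via bk = vr: 1158522·3 = 3475566 = 2637·1318 = 3475566 ✓.)

r = 1318, b = 1158522.


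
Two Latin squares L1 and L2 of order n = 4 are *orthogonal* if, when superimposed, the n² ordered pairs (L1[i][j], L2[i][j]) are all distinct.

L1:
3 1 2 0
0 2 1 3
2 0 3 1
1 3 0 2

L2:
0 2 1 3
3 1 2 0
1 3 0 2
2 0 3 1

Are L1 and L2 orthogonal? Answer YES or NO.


Form the n² = 16 superimposed pairs (L1[i][j], L2[i][j]), row by row (rows and columns indexed from 0):
row 0: (3,0) (1,2) (2,1) (0,3)
row 1: (0,3) (2,1) (1,2) (3,0)
row 2: (2,1) (0,3) (3,0) (1,2)
row 3: (1,2) (3,0) (0,3) (2,1)
Orthogonality requires all 16 pairs distinct.
But the pair (0,3) repeats: cell (0,3) has L1 = 0, L2 = 3, and cell (1,0) has L1 = 0, L2 = 3.
A repeated pair means some other pair never occurs (only 4 distinct pairs out of 16), so the squares are not orthogonal.
Conclusion: NO.

NO


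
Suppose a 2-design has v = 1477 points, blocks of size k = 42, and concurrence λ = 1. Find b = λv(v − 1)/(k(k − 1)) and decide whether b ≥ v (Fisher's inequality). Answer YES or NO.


r = λ(v − 1)/(k − 1) = 1·1476/41 = 36.
b = vr/k = 1477·36/42 = 1266.
Fisher's inequality: b ≥ v ⇔ 1266 ≥ 1477? NO.

NO


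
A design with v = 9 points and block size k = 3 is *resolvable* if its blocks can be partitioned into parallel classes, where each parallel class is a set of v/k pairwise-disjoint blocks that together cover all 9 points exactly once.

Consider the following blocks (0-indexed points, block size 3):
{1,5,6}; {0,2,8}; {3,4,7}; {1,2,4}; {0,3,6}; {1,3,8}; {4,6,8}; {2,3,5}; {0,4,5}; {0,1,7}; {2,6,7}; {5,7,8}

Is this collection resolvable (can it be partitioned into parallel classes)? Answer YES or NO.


v = 9, block size k = 3, number of blocks = 12.
For resolvability, blocks must partition into parallel classes of size v/k = 3.
Total blocks must therefore be a multiple of 3: 12 = 3·4 + 0 ⇒ divisible ✓.
Greedy packing gives 4 candidate class(es). Each should be a full parallel class (size 3, covers all 9 points).
  Class 1 (3 blocks): {1,5,6}; {0,2,8}; {3,4,7}. Points covered: [0, 1, 2, 3, 4, 5, 6, 7, 8].
  Class 2 (3 blocks): {1,2,4}; {0,3,6}; {5,7,8}. Points covered: [0, 1, 2, 3, 4, 5, 6, 7, 8].
  Class 3 (3 blocks): {1,3,8}; {0,4,5}; {2,6,7}. Points covered: [0, 1, 2, 3, 4, 5, 6, 7, 8].
  Class 4 (3 blocks): {4,6,8}; {2,3,5}; {0,1,7}. Points covered: [0, 1, 2, 3, 4, 5, 6, 7, 8].
All classes full (size 3)? YES. All classes cover every point? YES.
Resolvable? YES.

YES


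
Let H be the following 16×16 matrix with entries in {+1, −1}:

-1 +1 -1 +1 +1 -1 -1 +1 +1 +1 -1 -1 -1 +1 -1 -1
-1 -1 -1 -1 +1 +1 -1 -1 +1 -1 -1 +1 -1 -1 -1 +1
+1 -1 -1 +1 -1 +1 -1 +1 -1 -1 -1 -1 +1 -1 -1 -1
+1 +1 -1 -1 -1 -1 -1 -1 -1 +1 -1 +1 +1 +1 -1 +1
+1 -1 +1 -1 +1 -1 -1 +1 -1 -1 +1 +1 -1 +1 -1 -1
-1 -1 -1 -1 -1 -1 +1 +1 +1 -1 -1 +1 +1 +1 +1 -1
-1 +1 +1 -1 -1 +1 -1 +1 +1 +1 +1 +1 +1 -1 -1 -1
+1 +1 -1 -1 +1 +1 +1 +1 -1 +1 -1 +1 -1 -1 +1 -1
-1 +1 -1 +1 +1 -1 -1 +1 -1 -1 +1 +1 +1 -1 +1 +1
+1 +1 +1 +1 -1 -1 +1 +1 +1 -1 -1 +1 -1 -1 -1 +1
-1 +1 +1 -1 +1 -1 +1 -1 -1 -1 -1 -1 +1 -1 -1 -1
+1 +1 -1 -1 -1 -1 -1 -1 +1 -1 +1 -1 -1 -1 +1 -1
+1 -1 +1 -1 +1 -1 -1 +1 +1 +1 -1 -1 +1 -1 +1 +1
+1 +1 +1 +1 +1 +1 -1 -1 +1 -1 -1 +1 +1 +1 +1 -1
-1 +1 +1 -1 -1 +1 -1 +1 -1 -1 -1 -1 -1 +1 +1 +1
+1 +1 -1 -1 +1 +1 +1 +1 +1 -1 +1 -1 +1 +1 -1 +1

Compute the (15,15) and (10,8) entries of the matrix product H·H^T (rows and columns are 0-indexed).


Row 8 of H: [-1, 1, -1, 1, 1, -1, -1, 1, -1, -1, 1, 1, 1, -1, 1, 1].
Row 10 of H: [-1, 1, 1, -1, 1, -1, 1, -1, -1, -1, -1, -1, 1, -1, -1, -1].
Row 15 of H: [1, 1, -1, -1, 1, 1, 1, 1, 1, -1, 1, -1, 1, 1, -1, 1].
(H·H^T)[15][15] = Σ_j H[15][j]·H[15][j] = (1)² + (1)² + (-1)² + (-1)² + (1)² + (1)² + (1)² + (1)² + (1)² + (-1)² + (1)² + (-1)² + (1)² + (1)² + (-1)² + (1)² = 1 + 1 + 1 + 1 + 1 + 1 + 1 + 1 + 1 + 1 + 1 + 1 + 1 + 1 + 1 + 1 = 16.
(H·H^T)[10][8] = Σ_j H[10][j]·H[8][j] = (-1)·(-1) + (1)·(1) + (1)·(-1) + (-1)·(1) + (1)·(1) + (-1)·(-1) + (1)·(-1) + (-1)·(1) + (-1)·(-1) + (-1)·(-1) + (-1)·(1) + (-1)·(1) + (1)·(1) + (-1)·(-1) + (-1)·(1) + (-1)·(1) = 1 + 1 + -1 + -1 + 1 + 1 + -1 + -1 + 1 + 1 + -1 + -1 + 1 + 1 + -1 + -1 = 0.
So rows 10 and 8 are orthogonal; the diagonal entry equals n = 16.

(15,15) entry = 16; (10,8) entry = 0.


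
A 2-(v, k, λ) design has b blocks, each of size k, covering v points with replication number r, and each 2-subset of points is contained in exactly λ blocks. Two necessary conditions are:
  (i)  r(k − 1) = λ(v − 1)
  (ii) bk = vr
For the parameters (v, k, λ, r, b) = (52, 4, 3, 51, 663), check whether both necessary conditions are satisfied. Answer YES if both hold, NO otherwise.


Condition (i): r(k − 1) = 51·3 = 153; λ(v − 1) = 3·51 = 153. Match? YES.
Condition (ii): bk = 663·4 = 2652; vr = 52·51 = 2652. Match? YES.
Both conditions hold? YES.

YES


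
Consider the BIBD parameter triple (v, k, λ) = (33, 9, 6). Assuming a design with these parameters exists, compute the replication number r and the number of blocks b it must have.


Any 2-(v, k, λ) BIBD satisfies two necessary conditions:
  (i)  Each point sits in r blocks, and counting incidences through any fixed point gives r(k − 1) = λ(v − 1), so r = λ(v − 1)/(k − 1).
  (ii) Total incidences bk = vr, so b = vr/k.
Step 1: r = λ(v − 1)/(k − 1) = 6·(33 − 1)/(9 − 1) = 6·32/8 = 192/8 = 24.
Step 2: b = vr/k = 33·24/9 = 792/9 = 88.
Check integrality: r = 24 ∈ Z ✓, b = 88 ∈ Z ✓.
(These identities are necessary conditions: they determine r and b for any design with these parameters, but do not by themselves prove that one exists.)

r = 24, b = 88.


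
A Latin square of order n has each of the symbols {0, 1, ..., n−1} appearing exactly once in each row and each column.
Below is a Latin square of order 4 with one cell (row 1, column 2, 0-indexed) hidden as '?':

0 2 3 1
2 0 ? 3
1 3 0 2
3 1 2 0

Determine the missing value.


Row 1 contains symbols [0, 2, 3] — missing [1].
Column 2 contains symbols [0, 2, 3] — missing [1].
The missing symbol must appear in both missing sets; intersection = [1].
Therefore the hidden value is 1.

Missing value = 1.


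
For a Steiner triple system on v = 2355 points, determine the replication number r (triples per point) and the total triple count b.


An STS(v) is a 2-(v, 3, 1) BIBD: block size k = 3, λ = 1.
Replication: r(k − 1) = λ(v − 1) ⇒ r·2 = 2355 − 1 = 2354 ⇒ r = 1177.
Block count: bk = vr ⇒ b·3 = 2355·1177 = 2771835 ⇒ b = 923945.

r = 1177, b = 923945.


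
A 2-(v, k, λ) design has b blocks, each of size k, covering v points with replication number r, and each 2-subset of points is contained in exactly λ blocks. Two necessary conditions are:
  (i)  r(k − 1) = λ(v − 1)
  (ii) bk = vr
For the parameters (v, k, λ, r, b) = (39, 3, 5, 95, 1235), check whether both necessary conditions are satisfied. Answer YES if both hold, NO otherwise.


Condition (i): r(k − 1) = 95·2 = 190; λ(v − 1) = 5·38 = 190. Match? YES.
Condition (ii): bk = 1235·3 = 3705; vr = 39·95 = 3705. Match? YES.
Both conditions hold? YES.

YES


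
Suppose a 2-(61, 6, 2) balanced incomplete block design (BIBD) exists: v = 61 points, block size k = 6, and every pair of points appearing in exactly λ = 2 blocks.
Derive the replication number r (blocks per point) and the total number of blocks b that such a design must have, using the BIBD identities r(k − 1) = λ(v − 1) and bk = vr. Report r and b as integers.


Any 2-(v, k, λ) BIBD satisfies two necessary conditions:
  (i)  Each point sits in r blocks, and counting incidences through any fixed point gives r(k − 1) = λ(v − 1), so r = λ(v − 1)/(k − 1).
  (ii) Total incidences bk = vr, so b = vr/k.
Step 1: r = λ(v − 1)/(k − 1) = 2·(61 − 1)/(6 − 1) = 2·60/5 = 120/5 = 24.
Step 2: b = vr/k = 61·24/6 = 1464/6 = 244.
Check integrality: r = 24 ∈ Z ✓, b = 244 ∈ Z ✓.
(These identities are necessary conditions: they determine r and b for any design with these parameters, but do not by themselves prove that one exists.)

r = 24, b = 244.


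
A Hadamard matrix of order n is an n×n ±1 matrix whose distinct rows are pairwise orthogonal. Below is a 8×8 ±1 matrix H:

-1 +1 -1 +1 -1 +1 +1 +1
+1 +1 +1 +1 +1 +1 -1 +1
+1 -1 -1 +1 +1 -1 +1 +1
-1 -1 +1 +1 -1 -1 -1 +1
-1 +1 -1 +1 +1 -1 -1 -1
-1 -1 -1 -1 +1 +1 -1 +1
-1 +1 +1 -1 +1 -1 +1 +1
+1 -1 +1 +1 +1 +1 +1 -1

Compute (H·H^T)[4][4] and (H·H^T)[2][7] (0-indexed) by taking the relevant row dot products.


Row 2 of H: [1, -1, -1, 1, 1, -1, 1, 1].
Row 4 of H: [-1, 1, -1, 1, 1, -1, -1, -1].
Row 7 of H: [1, -1, 1, 1, 1, 1, 1, -1].
(H·H^T)[4][4] = Σ_j H[4][j]·H[4][j] = (-1)² + (1)² + (-1)² + (1)² + (1)² + (-1)² + (-1)² + (-1)² = 1 + 1 + 1 + 1 + 1 + 1 + 1 + 1 = 8.
(H·H^T)[2][7] = Σ_j H[2][j]·H[7][j] = (1)·(1) + (-1)·(-1) + (-1)·(1) + (1)·(1) + (1)·(1) + (-1)·(1) + (1)·(1) + (1)·(-1) = 1 + 1 + -1 + 1 + 1 + -1 + 1 + -1 = 2.
Rows 2 and 7 are not orthogonal (dot product = 2 ≠ 0), so H is not a Hadamard matrix.

(4,4) entry = 8; (2,7) entry = 2.


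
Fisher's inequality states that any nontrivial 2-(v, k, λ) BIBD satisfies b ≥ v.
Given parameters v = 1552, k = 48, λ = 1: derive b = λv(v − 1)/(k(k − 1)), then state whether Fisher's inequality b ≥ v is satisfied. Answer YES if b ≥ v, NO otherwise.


b = λv(v − 1)/(k(k − 1)) = 1·1552·1551/(48·47) = 2407152/2256 = 1067.
Compare with v = 1552: b < v, so Fisher's inequality fails.

NO


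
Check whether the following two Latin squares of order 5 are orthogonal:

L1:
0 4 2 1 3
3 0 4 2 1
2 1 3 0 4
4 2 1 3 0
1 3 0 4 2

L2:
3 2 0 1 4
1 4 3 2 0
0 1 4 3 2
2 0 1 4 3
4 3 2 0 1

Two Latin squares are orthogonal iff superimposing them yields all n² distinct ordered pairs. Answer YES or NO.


Form the n² = 25 superimposed pairs (L1[i][j], L2[i][j]), row by row (rows and columns indexed from 0):
row 0: (0,3) (4,2) (2,0) (1,1) (3,4)
row 1: (3,1) (0,4) (4,3) (2,2) (1,0)
row 2: (2,0) (1,1) (3,4) (0,3) (4,2)
row 3: (4,2) (2,0) (1,1) (3,4) (0,3)
row 4: (1,4) (3,3) (0,2) (4,0) (2,1)
Orthogonality requires all 25 pairs distinct.
But the pair (2,0) repeats: cell (0,2) has L1 = 2, L2 = 0, and cell (2,0) has L1 = 2, L2 = 0.
A repeated pair means some other pair never occurs (only 15 distinct pairs out of 25), so the squares are not orthogonal.
Conclusion: NO.

NO


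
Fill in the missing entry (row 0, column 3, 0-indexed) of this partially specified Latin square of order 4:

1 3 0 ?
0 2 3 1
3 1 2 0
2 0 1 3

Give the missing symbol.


Row 0 contains symbols [0, 1, 3] — missing [2].
Column 3 contains symbols [0, 1, 3] — missing [2].
The missing symbol must appear in both missing sets; intersection = [2].
Therefore the hidden value is 2.

Missing value = 2.


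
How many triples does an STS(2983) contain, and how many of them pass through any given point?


An STS(v) is a 2-(v, 3, 1) BIBD: block size k = 3, λ = 1.
Replication: r(k − 1) = λ(v − 1) ⇒ r·2 = 2983 − 1 = 2982 ⇒ r = 1491.
Block count: bk = vr ⇒ b·3 = 2983·1491 = 4447653 ⇒ b = 1482551.

r = 1491, b = 1482551.
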